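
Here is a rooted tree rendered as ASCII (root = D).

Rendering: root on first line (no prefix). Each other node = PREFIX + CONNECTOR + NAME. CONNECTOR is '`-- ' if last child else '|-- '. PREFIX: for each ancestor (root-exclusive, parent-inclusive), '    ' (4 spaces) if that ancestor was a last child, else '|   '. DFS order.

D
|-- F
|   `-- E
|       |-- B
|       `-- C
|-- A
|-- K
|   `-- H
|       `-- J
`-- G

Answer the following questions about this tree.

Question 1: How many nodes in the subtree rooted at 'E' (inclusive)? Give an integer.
Subtree rooted at E contains: B, C, E
Count = 3

Answer: 3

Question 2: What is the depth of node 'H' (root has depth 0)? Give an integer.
Path from root to H: D -> K -> H
Depth = number of edges = 2

Answer: 2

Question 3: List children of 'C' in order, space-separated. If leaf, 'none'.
Node C's children (from adjacency): (leaf)

Answer: none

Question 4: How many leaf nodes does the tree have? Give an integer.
Answer: 5

Derivation:
Leaves (nodes with no children): A, B, C, G, J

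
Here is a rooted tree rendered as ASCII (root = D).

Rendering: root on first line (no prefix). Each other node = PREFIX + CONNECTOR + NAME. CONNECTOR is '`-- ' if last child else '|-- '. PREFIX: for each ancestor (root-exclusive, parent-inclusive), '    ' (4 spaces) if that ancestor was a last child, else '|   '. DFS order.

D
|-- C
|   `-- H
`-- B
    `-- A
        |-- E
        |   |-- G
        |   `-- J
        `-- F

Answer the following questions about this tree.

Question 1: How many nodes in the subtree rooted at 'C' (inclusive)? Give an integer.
Answer: 2

Derivation:
Subtree rooted at C contains: C, H
Count = 2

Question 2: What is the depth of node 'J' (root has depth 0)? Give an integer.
Path from root to J: D -> B -> A -> E -> J
Depth = number of edges = 4

Answer: 4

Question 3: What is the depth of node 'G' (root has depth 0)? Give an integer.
Path from root to G: D -> B -> A -> E -> G
Depth = number of edges = 4

Answer: 4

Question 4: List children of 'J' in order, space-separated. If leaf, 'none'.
Answer: none

Derivation:
Node J's children (from adjacency): (leaf)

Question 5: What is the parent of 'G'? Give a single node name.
Scan adjacency: G appears as child of E

Answer: E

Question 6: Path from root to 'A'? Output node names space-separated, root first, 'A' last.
Walk down from root: D -> B -> A

Answer: D B A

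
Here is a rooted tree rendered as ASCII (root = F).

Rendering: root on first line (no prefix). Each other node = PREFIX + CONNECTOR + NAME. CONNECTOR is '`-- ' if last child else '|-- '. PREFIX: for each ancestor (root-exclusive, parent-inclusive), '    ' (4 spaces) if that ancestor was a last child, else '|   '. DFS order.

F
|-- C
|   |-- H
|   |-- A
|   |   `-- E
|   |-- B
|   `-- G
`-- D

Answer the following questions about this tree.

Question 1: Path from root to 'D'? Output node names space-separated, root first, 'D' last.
Answer: F D

Derivation:
Walk down from root: F -> D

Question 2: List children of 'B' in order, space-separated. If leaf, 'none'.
Answer: none

Derivation:
Node B's children (from adjacency): (leaf)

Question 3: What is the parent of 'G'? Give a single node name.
Answer: C

Derivation:
Scan adjacency: G appears as child of C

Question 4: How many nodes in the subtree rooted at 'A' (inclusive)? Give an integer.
Answer: 2

Derivation:
Subtree rooted at A contains: A, E
Count = 2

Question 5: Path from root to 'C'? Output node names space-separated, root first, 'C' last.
Walk down from root: F -> C

Answer: F C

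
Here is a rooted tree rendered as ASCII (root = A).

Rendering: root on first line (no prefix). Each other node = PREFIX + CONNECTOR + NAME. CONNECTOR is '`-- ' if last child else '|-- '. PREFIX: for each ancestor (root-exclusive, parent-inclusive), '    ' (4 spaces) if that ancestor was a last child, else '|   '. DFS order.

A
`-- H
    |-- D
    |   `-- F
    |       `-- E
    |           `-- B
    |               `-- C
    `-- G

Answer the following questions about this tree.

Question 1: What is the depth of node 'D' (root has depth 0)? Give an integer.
Path from root to D: A -> H -> D
Depth = number of edges = 2

Answer: 2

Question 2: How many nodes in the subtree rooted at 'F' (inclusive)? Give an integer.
Answer: 4

Derivation:
Subtree rooted at F contains: B, C, E, F
Count = 4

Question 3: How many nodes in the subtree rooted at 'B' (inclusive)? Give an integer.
Answer: 2

Derivation:
Subtree rooted at B contains: B, C
Count = 2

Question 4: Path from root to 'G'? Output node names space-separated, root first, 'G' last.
Answer: A H G

Derivation:
Walk down from root: A -> H -> G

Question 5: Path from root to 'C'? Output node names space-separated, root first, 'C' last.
Walk down from root: A -> H -> D -> F -> E -> B -> C

Answer: A H D F E B C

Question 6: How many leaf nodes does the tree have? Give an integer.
Leaves (nodes with no children): C, G

Answer: 2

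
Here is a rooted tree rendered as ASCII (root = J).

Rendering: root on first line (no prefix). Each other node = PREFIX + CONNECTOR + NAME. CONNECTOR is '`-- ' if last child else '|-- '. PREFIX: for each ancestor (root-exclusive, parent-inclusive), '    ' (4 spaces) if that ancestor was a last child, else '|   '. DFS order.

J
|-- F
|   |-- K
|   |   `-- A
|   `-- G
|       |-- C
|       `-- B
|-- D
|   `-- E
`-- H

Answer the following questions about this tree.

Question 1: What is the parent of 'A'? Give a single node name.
Answer: K

Derivation:
Scan adjacency: A appears as child of K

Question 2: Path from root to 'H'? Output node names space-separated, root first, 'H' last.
Answer: J H

Derivation:
Walk down from root: J -> H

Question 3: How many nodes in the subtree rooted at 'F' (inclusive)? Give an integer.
Subtree rooted at F contains: A, B, C, F, G, K
Count = 6

Answer: 6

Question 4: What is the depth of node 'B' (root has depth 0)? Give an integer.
Path from root to B: J -> F -> G -> B
Depth = number of edges = 3

Answer: 3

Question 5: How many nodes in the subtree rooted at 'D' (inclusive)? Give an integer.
Subtree rooted at D contains: D, E
Count = 2

Answer: 2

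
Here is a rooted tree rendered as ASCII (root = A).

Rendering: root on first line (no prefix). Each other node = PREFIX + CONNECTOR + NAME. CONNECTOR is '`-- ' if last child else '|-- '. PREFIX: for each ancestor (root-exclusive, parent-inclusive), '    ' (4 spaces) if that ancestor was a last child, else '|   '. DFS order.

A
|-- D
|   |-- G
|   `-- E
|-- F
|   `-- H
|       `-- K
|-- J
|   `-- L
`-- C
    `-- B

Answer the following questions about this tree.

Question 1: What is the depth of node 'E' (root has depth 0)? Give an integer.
Answer: 2

Derivation:
Path from root to E: A -> D -> E
Depth = number of edges = 2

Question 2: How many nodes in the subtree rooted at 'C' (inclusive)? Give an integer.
Answer: 2

Derivation:
Subtree rooted at C contains: B, C
Count = 2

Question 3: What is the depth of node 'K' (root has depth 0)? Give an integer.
Answer: 3

Derivation:
Path from root to K: A -> F -> H -> K
Depth = number of edges = 3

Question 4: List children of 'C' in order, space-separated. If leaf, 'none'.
Node C's children (from adjacency): B

Answer: B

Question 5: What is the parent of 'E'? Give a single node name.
Answer: D

Derivation:
Scan adjacency: E appears as child of D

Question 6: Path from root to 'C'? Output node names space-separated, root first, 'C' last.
Walk down from root: A -> C

Answer: A C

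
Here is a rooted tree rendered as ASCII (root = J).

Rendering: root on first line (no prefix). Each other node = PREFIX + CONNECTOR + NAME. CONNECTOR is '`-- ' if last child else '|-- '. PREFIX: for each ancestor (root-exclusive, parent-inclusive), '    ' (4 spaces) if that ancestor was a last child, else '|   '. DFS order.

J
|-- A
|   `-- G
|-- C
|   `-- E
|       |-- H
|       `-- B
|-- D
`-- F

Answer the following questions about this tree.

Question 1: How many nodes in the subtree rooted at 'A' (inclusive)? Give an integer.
Subtree rooted at A contains: A, G
Count = 2

Answer: 2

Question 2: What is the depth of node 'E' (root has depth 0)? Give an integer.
Path from root to E: J -> C -> E
Depth = number of edges = 2

Answer: 2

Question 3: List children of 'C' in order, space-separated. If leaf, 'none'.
Node C's children (from adjacency): E

Answer: E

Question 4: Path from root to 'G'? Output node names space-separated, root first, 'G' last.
Answer: J A G

Derivation:
Walk down from root: J -> A -> G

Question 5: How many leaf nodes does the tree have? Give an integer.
Answer: 5

Derivation:
Leaves (nodes with no children): B, D, F, G, H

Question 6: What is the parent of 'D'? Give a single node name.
Scan adjacency: D appears as child of J

Answer: J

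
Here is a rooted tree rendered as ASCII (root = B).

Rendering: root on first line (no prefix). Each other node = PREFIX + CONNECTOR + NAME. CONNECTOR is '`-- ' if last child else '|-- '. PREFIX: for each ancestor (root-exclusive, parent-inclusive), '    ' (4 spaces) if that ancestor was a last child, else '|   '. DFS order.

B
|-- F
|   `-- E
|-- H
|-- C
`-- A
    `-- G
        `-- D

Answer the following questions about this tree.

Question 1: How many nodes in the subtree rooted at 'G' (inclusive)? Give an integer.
Subtree rooted at G contains: D, G
Count = 2

Answer: 2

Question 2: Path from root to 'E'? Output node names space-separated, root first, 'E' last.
Answer: B F E

Derivation:
Walk down from root: B -> F -> E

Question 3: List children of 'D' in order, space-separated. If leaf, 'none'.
Answer: none

Derivation:
Node D's children (from adjacency): (leaf)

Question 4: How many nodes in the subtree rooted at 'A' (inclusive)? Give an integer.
Answer: 3

Derivation:
Subtree rooted at A contains: A, D, G
Count = 3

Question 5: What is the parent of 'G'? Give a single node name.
Answer: A

Derivation:
Scan adjacency: G appears as child of A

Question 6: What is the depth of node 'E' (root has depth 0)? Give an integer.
Path from root to E: B -> F -> E
Depth = number of edges = 2

Answer: 2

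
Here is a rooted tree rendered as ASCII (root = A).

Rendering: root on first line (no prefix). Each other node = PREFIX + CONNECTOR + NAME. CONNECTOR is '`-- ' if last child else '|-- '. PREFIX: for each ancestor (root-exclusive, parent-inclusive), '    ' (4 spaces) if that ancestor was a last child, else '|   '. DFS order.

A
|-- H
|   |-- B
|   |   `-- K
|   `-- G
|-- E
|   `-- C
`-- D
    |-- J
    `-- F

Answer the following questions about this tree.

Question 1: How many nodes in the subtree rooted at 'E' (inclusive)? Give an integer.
Subtree rooted at E contains: C, E
Count = 2

Answer: 2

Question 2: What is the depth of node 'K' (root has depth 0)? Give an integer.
Path from root to K: A -> H -> B -> K
Depth = number of edges = 3

Answer: 3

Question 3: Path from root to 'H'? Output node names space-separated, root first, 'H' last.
Answer: A H

Derivation:
Walk down from root: A -> H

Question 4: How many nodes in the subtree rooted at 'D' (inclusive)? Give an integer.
Answer: 3

Derivation:
Subtree rooted at D contains: D, F, J
Count = 3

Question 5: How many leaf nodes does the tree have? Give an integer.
Leaves (nodes with no children): C, F, G, J, K

Answer: 5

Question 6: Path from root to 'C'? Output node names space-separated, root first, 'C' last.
Walk down from root: A -> E -> C

Answer: A E C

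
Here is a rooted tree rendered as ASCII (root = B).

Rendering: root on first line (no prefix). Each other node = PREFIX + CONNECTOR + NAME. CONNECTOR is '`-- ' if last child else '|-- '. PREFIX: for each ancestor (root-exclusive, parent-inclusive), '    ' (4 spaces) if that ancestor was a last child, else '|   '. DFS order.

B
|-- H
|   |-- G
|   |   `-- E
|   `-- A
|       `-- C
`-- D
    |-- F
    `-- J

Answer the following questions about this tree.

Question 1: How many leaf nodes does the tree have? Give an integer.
Leaves (nodes with no children): C, E, F, J

Answer: 4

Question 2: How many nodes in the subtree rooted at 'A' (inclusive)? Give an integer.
Subtree rooted at A contains: A, C
Count = 2

Answer: 2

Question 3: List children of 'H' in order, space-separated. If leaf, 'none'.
Answer: G A

Derivation:
Node H's children (from adjacency): G, A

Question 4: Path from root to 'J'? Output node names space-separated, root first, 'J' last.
Walk down from root: B -> D -> J

Answer: B D J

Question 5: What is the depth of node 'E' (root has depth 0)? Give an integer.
Path from root to E: B -> H -> G -> E
Depth = number of edges = 3

Answer: 3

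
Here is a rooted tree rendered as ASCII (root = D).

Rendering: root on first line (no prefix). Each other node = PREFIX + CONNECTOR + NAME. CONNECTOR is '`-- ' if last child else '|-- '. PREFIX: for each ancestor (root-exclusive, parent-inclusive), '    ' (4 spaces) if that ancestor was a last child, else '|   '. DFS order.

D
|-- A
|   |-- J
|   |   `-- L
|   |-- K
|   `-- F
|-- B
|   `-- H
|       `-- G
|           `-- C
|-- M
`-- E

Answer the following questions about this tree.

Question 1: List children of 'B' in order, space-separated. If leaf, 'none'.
Node B's children (from adjacency): H

Answer: H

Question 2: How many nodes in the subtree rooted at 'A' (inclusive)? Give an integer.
Subtree rooted at A contains: A, F, J, K, L
Count = 5

Answer: 5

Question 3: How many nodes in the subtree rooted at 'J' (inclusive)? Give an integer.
Answer: 2

Derivation:
Subtree rooted at J contains: J, L
Count = 2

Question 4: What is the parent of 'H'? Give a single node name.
Scan adjacency: H appears as child of B

Answer: B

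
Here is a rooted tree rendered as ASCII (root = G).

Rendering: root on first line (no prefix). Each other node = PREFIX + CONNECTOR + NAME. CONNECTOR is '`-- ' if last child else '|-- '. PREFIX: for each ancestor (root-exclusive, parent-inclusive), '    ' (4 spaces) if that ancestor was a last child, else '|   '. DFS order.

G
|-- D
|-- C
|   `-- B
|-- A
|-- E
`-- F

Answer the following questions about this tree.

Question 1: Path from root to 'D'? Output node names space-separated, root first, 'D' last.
Answer: G D

Derivation:
Walk down from root: G -> D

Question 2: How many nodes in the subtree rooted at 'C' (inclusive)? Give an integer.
Answer: 2

Derivation:
Subtree rooted at C contains: B, C
Count = 2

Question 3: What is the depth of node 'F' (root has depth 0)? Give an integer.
Answer: 1

Derivation:
Path from root to F: G -> F
Depth = number of edges = 1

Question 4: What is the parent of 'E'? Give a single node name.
Scan adjacency: E appears as child of G

Answer: G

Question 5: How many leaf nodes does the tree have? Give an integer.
Leaves (nodes with no children): A, B, D, E, F

Answer: 5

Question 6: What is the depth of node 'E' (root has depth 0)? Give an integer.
Answer: 1

Derivation:
Path from root to E: G -> E
Depth = number of edges = 1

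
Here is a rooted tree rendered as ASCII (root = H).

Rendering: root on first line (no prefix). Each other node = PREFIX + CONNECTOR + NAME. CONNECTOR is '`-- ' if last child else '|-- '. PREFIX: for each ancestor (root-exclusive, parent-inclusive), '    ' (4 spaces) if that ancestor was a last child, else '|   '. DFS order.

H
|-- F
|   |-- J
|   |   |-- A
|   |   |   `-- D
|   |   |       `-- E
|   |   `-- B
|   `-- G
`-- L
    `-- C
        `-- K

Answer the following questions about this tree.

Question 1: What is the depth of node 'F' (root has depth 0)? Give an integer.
Answer: 1

Derivation:
Path from root to F: H -> F
Depth = number of edges = 1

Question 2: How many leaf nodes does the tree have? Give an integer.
Leaves (nodes with no children): B, E, G, K

Answer: 4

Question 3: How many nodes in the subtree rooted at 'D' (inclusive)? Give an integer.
Subtree rooted at D contains: D, E
Count = 2

Answer: 2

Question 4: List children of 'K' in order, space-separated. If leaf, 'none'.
Node K's children (from adjacency): (leaf)

Answer: none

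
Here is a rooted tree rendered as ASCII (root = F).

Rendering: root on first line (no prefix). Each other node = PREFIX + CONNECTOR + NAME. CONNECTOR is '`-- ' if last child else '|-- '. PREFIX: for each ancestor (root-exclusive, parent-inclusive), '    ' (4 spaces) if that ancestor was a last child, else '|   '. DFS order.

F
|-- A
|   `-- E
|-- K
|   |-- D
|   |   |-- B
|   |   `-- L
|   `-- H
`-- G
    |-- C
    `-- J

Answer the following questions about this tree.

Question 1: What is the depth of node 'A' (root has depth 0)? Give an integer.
Answer: 1

Derivation:
Path from root to A: F -> A
Depth = number of edges = 1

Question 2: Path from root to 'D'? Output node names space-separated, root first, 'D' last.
Walk down from root: F -> K -> D

Answer: F K D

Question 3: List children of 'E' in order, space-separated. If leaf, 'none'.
Answer: none

Derivation:
Node E's children (from adjacency): (leaf)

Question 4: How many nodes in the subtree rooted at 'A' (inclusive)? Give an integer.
Subtree rooted at A contains: A, E
Count = 2

Answer: 2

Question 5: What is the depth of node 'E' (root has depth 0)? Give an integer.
Path from root to E: F -> A -> E
Depth = number of edges = 2

Answer: 2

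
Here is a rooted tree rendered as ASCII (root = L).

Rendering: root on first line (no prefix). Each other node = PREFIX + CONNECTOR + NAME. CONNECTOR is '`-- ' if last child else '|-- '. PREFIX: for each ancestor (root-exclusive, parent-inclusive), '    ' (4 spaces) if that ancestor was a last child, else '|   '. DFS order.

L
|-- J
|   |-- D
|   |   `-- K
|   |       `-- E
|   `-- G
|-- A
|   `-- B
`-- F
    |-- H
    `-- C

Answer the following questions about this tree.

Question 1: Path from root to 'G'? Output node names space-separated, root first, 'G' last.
Walk down from root: L -> J -> G

Answer: L J G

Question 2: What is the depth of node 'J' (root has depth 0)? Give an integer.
Path from root to J: L -> J
Depth = number of edges = 1

Answer: 1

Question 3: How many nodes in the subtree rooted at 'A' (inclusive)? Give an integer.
Subtree rooted at A contains: A, B
Count = 2

Answer: 2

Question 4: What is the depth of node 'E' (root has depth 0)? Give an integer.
Answer: 4

Derivation:
Path from root to E: L -> J -> D -> K -> E
Depth = number of edges = 4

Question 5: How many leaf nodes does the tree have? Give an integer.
Answer: 5

Derivation:
Leaves (nodes with no children): B, C, E, G, H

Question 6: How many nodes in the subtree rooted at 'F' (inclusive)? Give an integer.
Answer: 3

Derivation:
Subtree rooted at F contains: C, F, H
Count = 3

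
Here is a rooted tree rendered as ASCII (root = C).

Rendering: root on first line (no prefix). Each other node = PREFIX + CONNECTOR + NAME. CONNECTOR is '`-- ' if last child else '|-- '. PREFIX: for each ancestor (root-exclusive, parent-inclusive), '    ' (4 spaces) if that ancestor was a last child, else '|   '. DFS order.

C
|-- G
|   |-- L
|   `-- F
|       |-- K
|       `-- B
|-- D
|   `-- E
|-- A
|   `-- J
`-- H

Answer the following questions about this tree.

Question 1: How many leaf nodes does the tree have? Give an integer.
Answer: 6

Derivation:
Leaves (nodes with no children): B, E, H, J, K, L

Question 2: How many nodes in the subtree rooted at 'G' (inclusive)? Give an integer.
Answer: 5

Derivation:
Subtree rooted at G contains: B, F, G, K, L
Count = 5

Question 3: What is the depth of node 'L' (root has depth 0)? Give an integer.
Answer: 2

Derivation:
Path from root to L: C -> G -> L
Depth = number of edges = 2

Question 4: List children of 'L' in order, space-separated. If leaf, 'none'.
Node L's children (from adjacency): (leaf)

Answer: none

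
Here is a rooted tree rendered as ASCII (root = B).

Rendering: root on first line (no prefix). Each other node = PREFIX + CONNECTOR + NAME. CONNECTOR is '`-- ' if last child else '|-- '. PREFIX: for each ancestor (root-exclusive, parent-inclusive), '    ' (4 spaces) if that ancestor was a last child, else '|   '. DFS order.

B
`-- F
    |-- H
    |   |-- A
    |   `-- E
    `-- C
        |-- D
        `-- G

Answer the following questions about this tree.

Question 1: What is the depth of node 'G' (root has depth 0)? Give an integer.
Answer: 3

Derivation:
Path from root to G: B -> F -> C -> G
Depth = number of edges = 3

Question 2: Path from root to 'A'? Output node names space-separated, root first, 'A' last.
Walk down from root: B -> F -> H -> A

Answer: B F H A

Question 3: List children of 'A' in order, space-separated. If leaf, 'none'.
Answer: none

Derivation:
Node A's children (from adjacency): (leaf)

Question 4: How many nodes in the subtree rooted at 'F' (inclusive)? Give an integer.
Answer: 7

Derivation:
Subtree rooted at F contains: A, C, D, E, F, G, H
Count = 7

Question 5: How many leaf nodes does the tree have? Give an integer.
Leaves (nodes with no children): A, D, E, G

Answer: 4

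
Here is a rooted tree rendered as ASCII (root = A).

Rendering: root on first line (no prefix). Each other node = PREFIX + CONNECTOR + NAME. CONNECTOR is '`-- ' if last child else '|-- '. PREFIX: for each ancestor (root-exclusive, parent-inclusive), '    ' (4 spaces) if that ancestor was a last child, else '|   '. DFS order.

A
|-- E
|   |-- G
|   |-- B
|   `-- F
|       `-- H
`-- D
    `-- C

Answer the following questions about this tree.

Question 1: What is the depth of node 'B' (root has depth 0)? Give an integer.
Path from root to B: A -> E -> B
Depth = number of edges = 2

Answer: 2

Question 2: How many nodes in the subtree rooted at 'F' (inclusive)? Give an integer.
Subtree rooted at F contains: F, H
Count = 2

Answer: 2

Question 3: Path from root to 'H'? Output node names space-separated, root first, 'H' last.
Walk down from root: A -> E -> F -> H

Answer: A E F H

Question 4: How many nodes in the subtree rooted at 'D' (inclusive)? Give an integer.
Answer: 2

Derivation:
Subtree rooted at D contains: C, D
Count = 2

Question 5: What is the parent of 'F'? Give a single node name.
Scan adjacency: F appears as child of E

Answer: E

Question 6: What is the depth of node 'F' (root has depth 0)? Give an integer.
Answer: 2

Derivation:
Path from root to F: A -> E -> F
Depth = number of edges = 2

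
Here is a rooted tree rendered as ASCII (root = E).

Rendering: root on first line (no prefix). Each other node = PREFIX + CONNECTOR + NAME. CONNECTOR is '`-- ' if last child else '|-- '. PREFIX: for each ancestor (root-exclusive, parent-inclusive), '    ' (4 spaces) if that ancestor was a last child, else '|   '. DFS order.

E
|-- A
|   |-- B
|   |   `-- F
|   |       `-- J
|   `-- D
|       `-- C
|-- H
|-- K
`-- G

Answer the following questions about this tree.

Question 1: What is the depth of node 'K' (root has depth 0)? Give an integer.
Path from root to K: E -> K
Depth = number of edges = 1

Answer: 1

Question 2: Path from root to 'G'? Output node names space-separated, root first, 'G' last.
Walk down from root: E -> G

Answer: E G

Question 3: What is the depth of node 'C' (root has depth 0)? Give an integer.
Path from root to C: E -> A -> D -> C
Depth = number of edges = 3

Answer: 3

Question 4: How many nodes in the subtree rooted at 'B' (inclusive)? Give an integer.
Answer: 3

Derivation:
Subtree rooted at B contains: B, F, J
Count = 3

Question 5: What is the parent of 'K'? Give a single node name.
Scan adjacency: K appears as child of E

Answer: E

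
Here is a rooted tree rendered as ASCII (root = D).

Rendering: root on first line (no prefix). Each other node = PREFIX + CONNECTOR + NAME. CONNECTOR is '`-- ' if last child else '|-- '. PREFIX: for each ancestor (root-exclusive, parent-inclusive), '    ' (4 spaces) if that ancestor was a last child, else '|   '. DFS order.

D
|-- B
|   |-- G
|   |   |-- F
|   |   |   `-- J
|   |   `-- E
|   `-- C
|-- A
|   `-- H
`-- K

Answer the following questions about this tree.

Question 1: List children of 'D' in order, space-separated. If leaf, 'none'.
Answer: B A K

Derivation:
Node D's children (from adjacency): B, A, K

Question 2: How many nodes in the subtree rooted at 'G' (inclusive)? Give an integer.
Subtree rooted at G contains: E, F, G, J
Count = 4

Answer: 4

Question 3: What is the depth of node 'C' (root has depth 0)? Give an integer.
Answer: 2

Derivation:
Path from root to C: D -> B -> C
Depth = number of edges = 2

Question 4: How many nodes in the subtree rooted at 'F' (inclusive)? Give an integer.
Answer: 2

Derivation:
Subtree rooted at F contains: F, J
Count = 2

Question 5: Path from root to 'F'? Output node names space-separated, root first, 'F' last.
Walk down from root: D -> B -> G -> F

Answer: D B G F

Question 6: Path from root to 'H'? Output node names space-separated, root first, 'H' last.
Walk down from root: D -> A -> H

Answer: D A H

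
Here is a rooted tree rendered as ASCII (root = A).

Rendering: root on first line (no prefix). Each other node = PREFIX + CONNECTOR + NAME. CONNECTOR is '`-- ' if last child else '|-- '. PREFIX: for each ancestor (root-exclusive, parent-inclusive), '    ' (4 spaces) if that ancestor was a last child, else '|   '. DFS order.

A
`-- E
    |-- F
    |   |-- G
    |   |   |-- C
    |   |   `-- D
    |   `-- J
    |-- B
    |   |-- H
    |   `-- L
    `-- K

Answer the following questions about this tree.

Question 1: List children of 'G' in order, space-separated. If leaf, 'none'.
Answer: C D

Derivation:
Node G's children (from adjacency): C, D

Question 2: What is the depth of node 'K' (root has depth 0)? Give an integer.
Answer: 2

Derivation:
Path from root to K: A -> E -> K
Depth = number of edges = 2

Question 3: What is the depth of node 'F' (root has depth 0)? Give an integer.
Answer: 2

Derivation:
Path from root to F: A -> E -> F
Depth = number of edges = 2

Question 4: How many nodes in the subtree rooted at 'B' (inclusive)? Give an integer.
Answer: 3

Derivation:
Subtree rooted at B contains: B, H, L
Count = 3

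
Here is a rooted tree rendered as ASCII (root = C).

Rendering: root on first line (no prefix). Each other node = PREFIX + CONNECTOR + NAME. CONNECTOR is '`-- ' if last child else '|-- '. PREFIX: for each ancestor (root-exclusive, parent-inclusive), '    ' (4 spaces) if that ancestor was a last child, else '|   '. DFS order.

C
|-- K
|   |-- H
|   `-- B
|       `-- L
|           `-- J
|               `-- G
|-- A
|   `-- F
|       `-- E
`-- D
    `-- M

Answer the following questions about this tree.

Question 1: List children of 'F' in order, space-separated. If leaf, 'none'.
Answer: E

Derivation:
Node F's children (from adjacency): E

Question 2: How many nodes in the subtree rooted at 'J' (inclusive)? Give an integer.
Answer: 2

Derivation:
Subtree rooted at J contains: G, J
Count = 2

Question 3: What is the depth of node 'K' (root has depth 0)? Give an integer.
Path from root to K: C -> K
Depth = number of edges = 1

Answer: 1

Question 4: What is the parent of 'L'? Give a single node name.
Answer: B

Derivation:
Scan adjacency: L appears as child of B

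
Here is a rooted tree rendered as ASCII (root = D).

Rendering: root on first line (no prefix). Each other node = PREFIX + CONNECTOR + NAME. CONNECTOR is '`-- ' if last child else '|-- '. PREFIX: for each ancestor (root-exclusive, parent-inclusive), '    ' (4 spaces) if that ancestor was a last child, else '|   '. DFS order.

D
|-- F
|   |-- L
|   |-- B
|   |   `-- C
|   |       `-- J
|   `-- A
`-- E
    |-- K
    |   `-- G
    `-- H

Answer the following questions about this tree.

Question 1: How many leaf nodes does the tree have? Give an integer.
Answer: 5

Derivation:
Leaves (nodes with no children): A, G, H, J, L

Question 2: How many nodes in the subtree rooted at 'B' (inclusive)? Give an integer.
Subtree rooted at B contains: B, C, J
Count = 3

Answer: 3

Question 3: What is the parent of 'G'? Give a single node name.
Scan adjacency: G appears as child of K

Answer: K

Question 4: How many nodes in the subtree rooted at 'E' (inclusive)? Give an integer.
Answer: 4

Derivation:
Subtree rooted at E contains: E, G, H, K
Count = 4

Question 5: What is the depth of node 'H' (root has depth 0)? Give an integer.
Answer: 2

Derivation:
Path from root to H: D -> E -> H
Depth = number of edges = 2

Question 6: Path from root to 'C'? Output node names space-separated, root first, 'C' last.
Answer: D F B C

Derivation:
Walk down from root: D -> F -> B -> C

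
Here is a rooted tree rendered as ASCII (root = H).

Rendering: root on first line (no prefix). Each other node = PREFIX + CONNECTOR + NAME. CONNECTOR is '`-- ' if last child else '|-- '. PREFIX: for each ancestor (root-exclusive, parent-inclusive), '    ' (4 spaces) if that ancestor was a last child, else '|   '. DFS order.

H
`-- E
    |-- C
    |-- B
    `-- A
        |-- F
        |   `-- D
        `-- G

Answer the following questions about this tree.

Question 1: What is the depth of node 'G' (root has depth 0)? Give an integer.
Path from root to G: H -> E -> A -> G
Depth = number of edges = 3

Answer: 3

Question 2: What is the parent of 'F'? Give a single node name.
Answer: A

Derivation:
Scan adjacency: F appears as child of A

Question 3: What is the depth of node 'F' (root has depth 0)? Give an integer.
Answer: 3

Derivation:
Path from root to F: H -> E -> A -> F
Depth = number of edges = 3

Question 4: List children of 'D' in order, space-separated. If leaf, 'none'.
Answer: none

Derivation:
Node D's children (from adjacency): (leaf)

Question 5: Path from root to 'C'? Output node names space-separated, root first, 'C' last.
Answer: H E C

Derivation:
Walk down from root: H -> E -> C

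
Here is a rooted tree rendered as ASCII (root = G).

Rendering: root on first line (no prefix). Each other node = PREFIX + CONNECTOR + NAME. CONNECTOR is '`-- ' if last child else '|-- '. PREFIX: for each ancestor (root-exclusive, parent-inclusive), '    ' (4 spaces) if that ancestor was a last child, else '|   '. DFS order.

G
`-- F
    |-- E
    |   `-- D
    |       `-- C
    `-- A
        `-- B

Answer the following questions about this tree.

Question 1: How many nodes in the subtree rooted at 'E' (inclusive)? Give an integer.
Subtree rooted at E contains: C, D, E
Count = 3

Answer: 3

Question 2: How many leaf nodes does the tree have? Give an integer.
Leaves (nodes with no children): B, C

Answer: 2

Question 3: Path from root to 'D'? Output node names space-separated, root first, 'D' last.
Answer: G F E D

Derivation:
Walk down from root: G -> F -> E -> D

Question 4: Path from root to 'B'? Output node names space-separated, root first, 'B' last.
Answer: G F A B

Derivation:
Walk down from root: G -> F -> A -> B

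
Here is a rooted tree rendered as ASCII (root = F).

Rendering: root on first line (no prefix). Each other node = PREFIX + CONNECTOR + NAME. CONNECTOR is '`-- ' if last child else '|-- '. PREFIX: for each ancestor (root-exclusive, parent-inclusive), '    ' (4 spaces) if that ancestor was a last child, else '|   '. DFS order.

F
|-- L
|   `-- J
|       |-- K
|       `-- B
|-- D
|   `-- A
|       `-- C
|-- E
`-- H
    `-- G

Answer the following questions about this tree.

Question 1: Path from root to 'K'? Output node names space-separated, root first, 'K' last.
Walk down from root: F -> L -> J -> K

Answer: F L J K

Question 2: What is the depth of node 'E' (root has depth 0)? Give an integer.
Answer: 1

Derivation:
Path from root to E: F -> E
Depth = number of edges = 1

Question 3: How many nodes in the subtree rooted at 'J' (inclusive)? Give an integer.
Answer: 3

Derivation:
Subtree rooted at J contains: B, J, K
Count = 3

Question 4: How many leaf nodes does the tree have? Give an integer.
Answer: 5

Derivation:
Leaves (nodes with no children): B, C, E, G, K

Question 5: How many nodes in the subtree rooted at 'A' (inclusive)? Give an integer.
Answer: 2

Derivation:
Subtree rooted at A contains: A, C
Count = 2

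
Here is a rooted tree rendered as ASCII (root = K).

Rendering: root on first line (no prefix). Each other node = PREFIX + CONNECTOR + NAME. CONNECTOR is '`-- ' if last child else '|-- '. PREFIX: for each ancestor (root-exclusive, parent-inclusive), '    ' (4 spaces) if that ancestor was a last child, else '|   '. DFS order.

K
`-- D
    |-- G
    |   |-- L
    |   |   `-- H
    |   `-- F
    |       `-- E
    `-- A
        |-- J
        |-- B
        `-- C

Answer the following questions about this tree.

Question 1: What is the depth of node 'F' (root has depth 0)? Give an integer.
Path from root to F: K -> D -> G -> F
Depth = number of edges = 3

Answer: 3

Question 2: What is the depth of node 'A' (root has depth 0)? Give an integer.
Path from root to A: K -> D -> A
Depth = number of edges = 2

Answer: 2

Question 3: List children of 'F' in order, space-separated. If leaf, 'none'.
Answer: E

Derivation:
Node F's children (from adjacency): E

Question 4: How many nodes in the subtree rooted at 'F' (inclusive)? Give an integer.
Answer: 2

Derivation:
Subtree rooted at F contains: E, F
Count = 2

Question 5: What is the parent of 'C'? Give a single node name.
Scan adjacency: C appears as child of A

Answer: A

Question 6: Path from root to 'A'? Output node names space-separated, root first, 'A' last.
Answer: K D A

Derivation:
Walk down from root: K -> D -> A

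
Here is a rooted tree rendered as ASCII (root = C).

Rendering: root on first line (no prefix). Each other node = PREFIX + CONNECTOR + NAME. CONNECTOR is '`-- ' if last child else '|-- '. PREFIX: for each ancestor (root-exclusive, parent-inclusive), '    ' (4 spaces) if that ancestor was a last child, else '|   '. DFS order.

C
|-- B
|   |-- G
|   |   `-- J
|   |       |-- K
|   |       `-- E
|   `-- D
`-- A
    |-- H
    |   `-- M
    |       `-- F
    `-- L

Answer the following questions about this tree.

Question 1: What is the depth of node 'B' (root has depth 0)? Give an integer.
Answer: 1

Derivation:
Path from root to B: C -> B
Depth = number of edges = 1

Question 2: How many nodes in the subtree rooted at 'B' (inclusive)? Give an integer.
Subtree rooted at B contains: B, D, E, G, J, K
Count = 6

Answer: 6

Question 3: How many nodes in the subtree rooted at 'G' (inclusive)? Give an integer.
Subtree rooted at G contains: E, G, J, K
Count = 4

Answer: 4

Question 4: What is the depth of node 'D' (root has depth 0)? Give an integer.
Answer: 2

Derivation:
Path from root to D: C -> B -> D
Depth = number of edges = 2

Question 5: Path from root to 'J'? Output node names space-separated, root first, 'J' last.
Walk down from root: C -> B -> G -> J

Answer: C B G J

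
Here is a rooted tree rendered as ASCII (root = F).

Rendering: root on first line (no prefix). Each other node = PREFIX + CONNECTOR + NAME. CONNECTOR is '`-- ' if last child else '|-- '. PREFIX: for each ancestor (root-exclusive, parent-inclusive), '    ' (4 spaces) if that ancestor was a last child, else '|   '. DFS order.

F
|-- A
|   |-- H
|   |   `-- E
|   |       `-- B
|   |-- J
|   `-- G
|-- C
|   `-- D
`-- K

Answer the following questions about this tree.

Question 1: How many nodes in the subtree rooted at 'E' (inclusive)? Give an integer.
Subtree rooted at E contains: B, E
Count = 2

Answer: 2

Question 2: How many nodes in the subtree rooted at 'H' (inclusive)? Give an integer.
Subtree rooted at H contains: B, E, H
Count = 3

Answer: 3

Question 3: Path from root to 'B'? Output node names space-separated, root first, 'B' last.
Walk down from root: F -> A -> H -> E -> B

Answer: F A H E B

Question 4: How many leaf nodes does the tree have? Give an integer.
Answer: 5

Derivation:
Leaves (nodes with no children): B, D, G, J, K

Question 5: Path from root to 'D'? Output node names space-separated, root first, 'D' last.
Answer: F C D

Derivation:
Walk down from root: F -> C -> D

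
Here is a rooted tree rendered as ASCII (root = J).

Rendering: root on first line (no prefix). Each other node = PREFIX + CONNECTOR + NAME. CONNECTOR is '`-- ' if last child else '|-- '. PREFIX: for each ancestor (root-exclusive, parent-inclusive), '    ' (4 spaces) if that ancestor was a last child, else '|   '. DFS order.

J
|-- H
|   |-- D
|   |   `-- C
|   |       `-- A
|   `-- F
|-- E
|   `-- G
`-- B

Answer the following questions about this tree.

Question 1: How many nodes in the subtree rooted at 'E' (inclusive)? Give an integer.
Answer: 2

Derivation:
Subtree rooted at E contains: E, G
Count = 2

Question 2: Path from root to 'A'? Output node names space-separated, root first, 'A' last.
Answer: J H D C A

Derivation:
Walk down from root: J -> H -> D -> C -> A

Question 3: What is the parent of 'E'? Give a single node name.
Scan adjacency: E appears as child of J

Answer: J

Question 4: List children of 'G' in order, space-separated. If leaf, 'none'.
Answer: none

Derivation:
Node G's children (from adjacency): (leaf)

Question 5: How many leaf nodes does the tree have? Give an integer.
Leaves (nodes with no children): A, B, F, G

Answer: 4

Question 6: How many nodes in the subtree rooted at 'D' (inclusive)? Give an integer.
Answer: 3

Derivation:
Subtree rooted at D contains: A, C, D
Count = 3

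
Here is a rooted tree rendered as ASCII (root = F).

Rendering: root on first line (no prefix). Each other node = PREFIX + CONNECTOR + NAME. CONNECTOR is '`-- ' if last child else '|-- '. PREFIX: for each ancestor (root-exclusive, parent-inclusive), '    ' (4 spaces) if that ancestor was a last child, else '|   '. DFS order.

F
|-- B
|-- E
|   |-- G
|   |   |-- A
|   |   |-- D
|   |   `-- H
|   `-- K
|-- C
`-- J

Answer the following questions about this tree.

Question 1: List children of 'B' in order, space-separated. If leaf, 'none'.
Answer: none

Derivation:
Node B's children (from adjacency): (leaf)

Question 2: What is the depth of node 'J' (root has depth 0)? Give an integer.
Answer: 1

Derivation:
Path from root to J: F -> J
Depth = number of edges = 1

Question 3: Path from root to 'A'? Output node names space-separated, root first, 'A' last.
Answer: F E G A

Derivation:
Walk down from root: F -> E -> G -> A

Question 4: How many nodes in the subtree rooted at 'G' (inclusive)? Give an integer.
Answer: 4

Derivation:
Subtree rooted at G contains: A, D, G, H
Count = 4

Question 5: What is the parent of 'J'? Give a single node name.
Scan adjacency: J appears as child of F

Answer: F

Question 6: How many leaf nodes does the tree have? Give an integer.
Leaves (nodes with no children): A, B, C, D, H, J, K

Answer: 7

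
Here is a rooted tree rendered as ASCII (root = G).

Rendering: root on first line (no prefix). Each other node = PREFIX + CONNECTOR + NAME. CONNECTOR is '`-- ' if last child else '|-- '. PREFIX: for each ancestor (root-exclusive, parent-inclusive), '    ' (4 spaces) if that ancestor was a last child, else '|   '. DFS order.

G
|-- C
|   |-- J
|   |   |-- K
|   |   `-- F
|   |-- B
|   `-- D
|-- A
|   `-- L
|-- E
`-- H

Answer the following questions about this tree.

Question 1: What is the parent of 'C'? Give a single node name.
Answer: G

Derivation:
Scan adjacency: C appears as child of G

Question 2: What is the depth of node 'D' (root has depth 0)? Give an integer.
Path from root to D: G -> C -> D
Depth = number of edges = 2

Answer: 2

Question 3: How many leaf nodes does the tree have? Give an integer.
Answer: 7

Derivation:
Leaves (nodes with no children): B, D, E, F, H, K, L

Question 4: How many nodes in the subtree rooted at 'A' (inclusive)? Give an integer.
Subtree rooted at A contains: A, L
Count = 2

Answer: 2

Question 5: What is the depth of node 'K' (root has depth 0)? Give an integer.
Path from root to K: G -> C -> J -> K
Depth = number of edges = 3

Answer: 3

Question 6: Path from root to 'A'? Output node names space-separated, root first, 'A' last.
Walk down from root: G -> A

Answer: G A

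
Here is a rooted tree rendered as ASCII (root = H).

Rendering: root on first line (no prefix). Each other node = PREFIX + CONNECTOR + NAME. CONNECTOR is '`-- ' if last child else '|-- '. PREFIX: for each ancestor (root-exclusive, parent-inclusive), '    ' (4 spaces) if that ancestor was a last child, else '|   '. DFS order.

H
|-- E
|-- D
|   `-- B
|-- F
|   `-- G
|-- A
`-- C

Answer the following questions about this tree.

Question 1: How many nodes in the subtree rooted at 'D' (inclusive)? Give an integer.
Answer: 2

Derivation:
Subtree rooted at D contains: B, D
Count = 2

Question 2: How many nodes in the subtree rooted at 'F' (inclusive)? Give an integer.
Answer: 2

Derivation:
Subtree rooted at F contains: F, G
Count = 2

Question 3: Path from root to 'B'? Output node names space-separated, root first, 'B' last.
Answer: H D B

Derivation:
Walk down from root: H -> D -> B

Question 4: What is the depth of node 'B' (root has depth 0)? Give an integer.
Answer: 2

Derivation:
Path from root to B: H -> D -> B
Depth = number of edges = 2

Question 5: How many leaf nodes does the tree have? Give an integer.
Leaves (nodes with no children): A, B, C, E, G

Answer: 5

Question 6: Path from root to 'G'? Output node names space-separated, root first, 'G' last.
Answer: H F G

Derivation:
Walk down from root: H -> F -> G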